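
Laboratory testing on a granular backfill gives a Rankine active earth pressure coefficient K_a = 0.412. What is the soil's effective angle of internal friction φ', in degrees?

K_a = tan²(45° − φ/2) ⇒ 45° − φ/2 = arctan(√0.412) = 32.70°.
φ = 2(45° − 32.70°) = 24.61°.

24.6°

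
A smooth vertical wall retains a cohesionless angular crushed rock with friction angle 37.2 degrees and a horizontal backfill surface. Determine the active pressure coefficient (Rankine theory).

0.246

K_a = (1 − sin φ)/(1 + sin φ) = (1 − sin 37.2°)/(1 + sin 37.2°) = 0.2464.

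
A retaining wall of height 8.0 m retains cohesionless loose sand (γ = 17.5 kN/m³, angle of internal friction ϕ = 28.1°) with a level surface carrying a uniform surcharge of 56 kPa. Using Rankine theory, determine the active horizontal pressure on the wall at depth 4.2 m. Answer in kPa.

K_a = (1 − sin φ)/(1 + sin φ) = 0.3596.
σ_v = γz + q = 17.5 × 4.2 + 56 = 129.5 kPa.
σ_h = K_a σ_v = 0.3596 × 129.5 = 46.57 kPa.

46.6 kPa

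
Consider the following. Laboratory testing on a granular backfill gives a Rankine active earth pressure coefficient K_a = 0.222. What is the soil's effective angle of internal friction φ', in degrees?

39.5°

K_a = tan²(45° − φ/2) ⇒ 45° − φ/2 = arctan(√0.222) = 25.23°.
φ = 2(45° − 25.23°) = 39.54°.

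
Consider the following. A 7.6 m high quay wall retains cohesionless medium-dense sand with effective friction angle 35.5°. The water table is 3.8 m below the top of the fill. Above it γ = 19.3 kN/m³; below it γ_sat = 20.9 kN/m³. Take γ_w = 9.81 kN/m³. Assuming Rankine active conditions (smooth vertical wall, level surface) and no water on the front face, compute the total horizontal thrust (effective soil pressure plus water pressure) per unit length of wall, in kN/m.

203 kN/m

K_a = tan²(45° − φ/2) = 0.2653.
γ' = 20.9 − 9.81 = 11.09 kN/m³. Depth below WT = 3.8 m.
σ'_h at WT = K_a γ d_w = 19.45 kPa; at base = 19.45 + K_a γ' × 3.8 = 30.63 kPa.
P₁ (0–3.8 m) = ½×19.45×3.8 = 36.96. P₂ (3.8–7.6 m) = ½(19.45+30.63)×3.8 = 95.17.
P_w = ½ γ_w h₂² = 0.5×9.81×3.8² = 70.83. Total = 36.96+95.17+70.83 = 203.0 kN/m.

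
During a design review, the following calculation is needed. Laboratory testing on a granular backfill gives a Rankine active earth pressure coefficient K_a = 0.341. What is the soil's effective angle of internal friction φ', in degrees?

29.4°

K_a = tan²(45° − φ/2) ⇒ 45° − φ/2 = arctan(√0.341) = 30.28°.
φ = 2(45° − 30.28°) = 29.43°.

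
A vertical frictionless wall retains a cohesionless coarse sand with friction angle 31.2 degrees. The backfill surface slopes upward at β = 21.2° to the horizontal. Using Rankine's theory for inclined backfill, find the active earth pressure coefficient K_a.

0.402

K_a = cos β · (cos β − √(cos²β − cos²φ)) / (cos β + √(cos²β − cos²φ)).
cos β = 0.9323, cos φ = 0.8554, √(cos²β − cos²φ) = 0.3709.
K_a = 0.9323 × (0.9323 − 0.3709)/(0.9323 + 0.3709) = 0.4016.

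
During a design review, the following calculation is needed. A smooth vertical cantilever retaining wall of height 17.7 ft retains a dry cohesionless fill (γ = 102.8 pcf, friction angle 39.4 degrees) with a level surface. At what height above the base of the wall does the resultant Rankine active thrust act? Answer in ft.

K_a = 0.2234.
The pressure distribution is triangular, so the resultant acts at H/3 above the base = 17.7/3 = 5.900 ft.

5.90 ft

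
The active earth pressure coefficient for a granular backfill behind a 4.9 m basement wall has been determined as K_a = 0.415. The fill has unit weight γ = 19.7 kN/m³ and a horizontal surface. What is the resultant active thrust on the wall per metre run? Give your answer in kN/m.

98.1 kN/m

P = ½ K_a γ H² = 0.5 × 0.415 × 19.7 × 4.9² = 98.15 kN/m.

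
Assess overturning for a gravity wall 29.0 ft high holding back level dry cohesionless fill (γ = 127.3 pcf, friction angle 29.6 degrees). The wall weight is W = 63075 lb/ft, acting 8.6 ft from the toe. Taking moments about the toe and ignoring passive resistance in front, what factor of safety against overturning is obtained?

K_a = tan²(45° − 29.6°/2) = 0.3387.
P_a = ½K_aγH² = 0.5×0.3387×127.3×29.0² = 18130 lb/ft, acting at H/3 = 9.667 ft above the base.
Overturning moment M_o = P_a × H/3 = 18130 × 9.667 = 175300.
Resisting moment M_r = W × 8.6 = 63075 × 8.6 = 542400.
FS_overturning = M_r/M_o = 542400/175300 = 3.095.

3.09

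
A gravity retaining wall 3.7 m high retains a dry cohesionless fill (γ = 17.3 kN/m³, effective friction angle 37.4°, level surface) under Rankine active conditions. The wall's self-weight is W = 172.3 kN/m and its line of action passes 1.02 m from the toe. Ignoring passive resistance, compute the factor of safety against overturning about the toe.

4.93

K_a = tan²(45° − 37.4°/2) = 0.2443.
P_a = ½K_aγH² = 0.5×0.2443×17.3×3.7² = 28.93 kN/m, acting at H/3 = 1.233 m above the base.
Overturning moment M_o = P_a × H/3 = 28.93 × 1.233 = 35.67.
Resisting moment M_r = W × 1.02 = 172.3 × 1.02 = 175.7.
FS_overturning = M_r/M_o = 175.7/35.67 = 4.926.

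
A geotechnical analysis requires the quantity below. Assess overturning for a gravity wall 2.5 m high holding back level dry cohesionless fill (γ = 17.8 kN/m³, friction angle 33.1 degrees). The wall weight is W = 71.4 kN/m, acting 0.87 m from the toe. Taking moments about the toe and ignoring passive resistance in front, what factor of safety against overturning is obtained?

4.56

K_a = tan²(45° − 33.1°/2) = 0.2936.
P_a = ½K_aγH² = 0.5×0.2936×17.8×2.5² = 16.33 kN/m, acting at H/3 = 0.8333 m above the base.
Overturning moment M_o = P_a × H/3 = 16.33 × 0.8333 = 13.61.
Resisting moment M_r = W × 0.87 = 71.4 × 0.87 = 62.12.
FS_overturning = M_r/M_o = 62.12/13.61 = 4.565.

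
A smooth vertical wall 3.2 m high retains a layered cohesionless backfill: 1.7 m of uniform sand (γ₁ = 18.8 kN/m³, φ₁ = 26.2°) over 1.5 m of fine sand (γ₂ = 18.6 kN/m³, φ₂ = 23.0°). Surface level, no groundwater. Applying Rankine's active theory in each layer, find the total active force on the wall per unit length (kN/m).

40.7 kN/m

K_a1 = tan²(45°−26.2°/2) = 0.3874; K_a2 = tan²(45°−23.0°/2) = 0.4381.
Layer 1: σ at base = K_a1 γ₁ h₁ = 12.38 kPa; P₁ = ½×12.38×1.7 = 10.53.
Layer 2: σ_v at top = γ₁h₁ = 31.96; σ_h top = K_a2×31.96 = 14.00; σ_h base = K_a2×(31.96+18.6×1.5) = 26.22.
P₂ = ½(14.00+26.22)×1.5 = 30.17. Total P_a = 10.53+30.17 = 40.69 kN/m.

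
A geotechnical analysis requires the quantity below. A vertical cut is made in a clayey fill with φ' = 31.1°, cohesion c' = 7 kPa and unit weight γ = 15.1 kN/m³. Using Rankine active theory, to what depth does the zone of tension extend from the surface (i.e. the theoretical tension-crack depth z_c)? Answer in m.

1.64 m

K_a = tan²(45° − 31.1°/2) = 0.3188; √K_a = 0.5646.
The active pressure is zero where K_a γ z = 2c√K_a, so z_c = 2c/(γ√K_a) = 2×7/(15.1×0.5646) = 1.642 m.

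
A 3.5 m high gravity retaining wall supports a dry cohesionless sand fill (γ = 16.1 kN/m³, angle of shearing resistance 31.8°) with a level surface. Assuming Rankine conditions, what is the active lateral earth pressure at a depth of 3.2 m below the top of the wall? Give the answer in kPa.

K_a = (1 − sin φ)/(1 + sin φ) = 0.3098.
σ_h = K_a γ z = 0.3098 × 16.1 × 3.2 = 15.96 kPa.

16.0 kPa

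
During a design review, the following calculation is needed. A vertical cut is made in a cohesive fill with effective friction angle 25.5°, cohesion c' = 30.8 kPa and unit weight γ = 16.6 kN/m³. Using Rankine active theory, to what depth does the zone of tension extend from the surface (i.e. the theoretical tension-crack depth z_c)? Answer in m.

5.88 m

K_a = tan²(45° − 25.5°/2) = 0.3981; √K_a = 0.6310.
The active pressure is zero where K_a γ z = 2c√K_a, so z_c = 2c/(γ√K_a) = 2×30.8/(16.6×0.6310) = 5.881 m.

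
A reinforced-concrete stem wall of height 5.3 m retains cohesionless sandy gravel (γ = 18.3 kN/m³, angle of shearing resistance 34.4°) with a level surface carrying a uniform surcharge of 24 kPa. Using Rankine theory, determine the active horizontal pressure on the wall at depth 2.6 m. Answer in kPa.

19.9 kPa

K_a = (1 − sin φ)/(1 + sin φ) = 0.2780.
σ_v = γz + q = 18.3 × 2.6 + 24 = 71.58 kPa.
σ_h = K_a σ_v = 0.2780 × 71.58 = 19.90 kPa.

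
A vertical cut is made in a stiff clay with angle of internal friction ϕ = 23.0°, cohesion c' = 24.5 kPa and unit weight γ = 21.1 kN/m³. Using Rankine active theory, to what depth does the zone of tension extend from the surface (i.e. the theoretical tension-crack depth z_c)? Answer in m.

3.51 m

K_a = tan²(45° − 23.0°/2) = 0.4381; √K_a = 0.6619.
The active pressure is zero where K_a γ z = 2c√K_a, so z_c = 2c/(γ√K_a) = 2×24.5/(21.1×0.6619) = 3.509 m.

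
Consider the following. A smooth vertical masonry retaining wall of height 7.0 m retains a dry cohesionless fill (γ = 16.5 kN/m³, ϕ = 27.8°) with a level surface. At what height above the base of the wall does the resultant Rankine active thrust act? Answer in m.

2.33 m

K_a = 0.3639.
The pressure distribution is triangular, so the resultant acts at H/3 above the base = 7.0/3 = 2.333 m.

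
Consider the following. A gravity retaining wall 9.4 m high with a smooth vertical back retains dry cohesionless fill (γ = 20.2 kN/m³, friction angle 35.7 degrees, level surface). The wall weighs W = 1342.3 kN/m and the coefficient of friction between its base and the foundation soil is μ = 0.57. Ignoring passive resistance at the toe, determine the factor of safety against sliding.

3.26

K_a = tan²(45° − 35.7°/2) = 0.2630.
P_a = ½K_aγH² = 0.5×0.2630×20.2×9.4² = 234.7 kN/m, acting at H/3 = 3.133 m above the base.
FS_sliding = μW / P_a = 0.57×1342.3 / 234.7 = 3.260.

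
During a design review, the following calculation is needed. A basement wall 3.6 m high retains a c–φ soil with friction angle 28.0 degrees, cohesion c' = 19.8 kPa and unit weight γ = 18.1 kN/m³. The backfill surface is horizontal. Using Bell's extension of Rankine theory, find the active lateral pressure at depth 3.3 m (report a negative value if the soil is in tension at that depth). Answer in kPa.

K_a = (1 − sin φ)/(1 + sin φ) = 0.3610.
σ_a = K_a γ z − 2c√K_a = 0.3610×18.1×3.3 − 2×19.8×0.6009 = -2.230 kPa.

-2.23 kPa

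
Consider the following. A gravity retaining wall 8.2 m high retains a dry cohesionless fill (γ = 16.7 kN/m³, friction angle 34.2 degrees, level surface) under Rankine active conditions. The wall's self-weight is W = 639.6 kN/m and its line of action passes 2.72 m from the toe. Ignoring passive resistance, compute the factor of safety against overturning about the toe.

4.04

K_a = tan²(45° − 34.2°/2) = 0.2803.
P_a = ½K_aγH² = 0.5×0.2803×16.7×8.2² = 157.4 kN/m, acting at H/3 = 2.733 m above the base.
Overturning moment M_o = P_a × H/3 = 157.4 × 2.733 = 430.2.
Resisting moment M_r = W × 2.72 = 639.6 × 2.72 = 1740.
FS_overturning = M_r/M_o = 1740/430.2 = 4.044.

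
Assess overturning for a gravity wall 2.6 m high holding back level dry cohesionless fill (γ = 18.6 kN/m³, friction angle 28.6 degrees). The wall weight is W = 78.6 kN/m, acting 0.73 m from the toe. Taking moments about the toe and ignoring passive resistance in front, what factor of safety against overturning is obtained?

K_a = tan²(45° − 28.6°/2) = 0.3525.
P_a = ½K_aγH² = 0.5×0.3525×18.6×2.6² = 22.16 kN/m, acting at H/3 = 0.8667 m above the base.
Overturning moment M_o = P_a × H/3 = 22.16 × 0.8667 = 19.21.
Resisting moment M_r = W × 0.73 = 78.6 × 0.73 = 57.38.
FS_overturning = M_r/M_o = 57.38/19.21 = 2.987.

2.99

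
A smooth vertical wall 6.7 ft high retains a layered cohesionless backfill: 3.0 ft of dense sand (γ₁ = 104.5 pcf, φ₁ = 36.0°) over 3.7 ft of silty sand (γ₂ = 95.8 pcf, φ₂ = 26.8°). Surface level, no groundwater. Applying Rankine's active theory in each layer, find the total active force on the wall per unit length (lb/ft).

809 lb/ft

K_a1 = tan²(45°−36.0°/2) = 0.2596; K_a2 = tan²(45°−26.8°/2) = 0.3785.
Layer 1: σ at base = K_a1 γ₁ h₁ = 81.39 psf; P₁ = ½×81.39×3.0 = 122.1.
Layer 2: σ_v at top = γ₁h₁ = 313.5; σ_h top = K_a2×313.5 = 118.7; σ_h base = K_a2×(313.5+95.8×3.7) = 252.8.
P₂ = ½(118.7+252.8)×3.7 = 687.2. Total P_a = 122.1+687.2 = 809.3 lb/ft.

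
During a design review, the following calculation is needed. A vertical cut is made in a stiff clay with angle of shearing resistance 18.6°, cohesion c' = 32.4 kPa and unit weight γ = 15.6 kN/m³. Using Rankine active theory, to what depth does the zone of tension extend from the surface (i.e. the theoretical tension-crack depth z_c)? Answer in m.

K_a = tan²(45° − 18.6°/2) = 0.5163; √K_a = 0.7186.
The active pressure is zero where K_a γ z = 2c√K_a, so z_c = 2c/(γ√K_a) = 2×32.4/(15.6×0.7186) = 5.781 m.

5.78 m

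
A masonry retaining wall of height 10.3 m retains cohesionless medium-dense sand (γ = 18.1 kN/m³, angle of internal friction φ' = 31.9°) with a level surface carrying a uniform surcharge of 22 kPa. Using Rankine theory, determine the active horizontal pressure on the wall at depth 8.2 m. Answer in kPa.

K_a = (1 − sin φ)/(1 + sin φ) = 0.3085.
σ_v = γz + q = 18.1 × 8.2 + 22 = 170.4 kPa.
σ_h = K_a σ_v = 0.3085 × 170.4 = 52.58 kPa.

52.6 kPa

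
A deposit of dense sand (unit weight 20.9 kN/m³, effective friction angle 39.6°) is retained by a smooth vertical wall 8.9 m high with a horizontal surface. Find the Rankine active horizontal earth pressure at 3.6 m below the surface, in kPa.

K_a = (1 − sin φ)/(1 + sin φ) = 0.2214.
σ_h = K_a γ z = 0.2214 × 20.9 × 3.6 = 16.66 kPa.

16.7 kPa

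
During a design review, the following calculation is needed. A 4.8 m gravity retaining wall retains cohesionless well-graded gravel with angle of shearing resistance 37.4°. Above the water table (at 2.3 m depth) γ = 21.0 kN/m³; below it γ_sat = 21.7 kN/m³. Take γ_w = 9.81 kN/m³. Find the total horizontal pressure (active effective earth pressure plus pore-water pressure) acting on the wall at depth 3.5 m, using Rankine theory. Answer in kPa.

27.1 kPa

K_a = (1 − sin φ)/(1 + sin φ) = 0.2443.
γ' = 21.7 − 9.81 = 11.89 kN/m³.
Effective vertical stress at 3.5 m: σ'_v = 21.0×2.3 + 11.89×1.20 = 62.57 kPa.
σ'_h = K_a σ'_v = 0.2443 × 62.57 = 15.28 kPa; u = γ_w × 1.20 = 11.77 kPa.
Total σ_h = 15.28 + 11.77 = 27.06 kPa.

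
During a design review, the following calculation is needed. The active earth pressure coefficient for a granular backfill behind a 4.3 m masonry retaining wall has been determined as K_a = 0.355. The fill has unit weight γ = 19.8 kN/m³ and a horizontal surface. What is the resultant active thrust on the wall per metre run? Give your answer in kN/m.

P = ½ K_a γ H² = 0.5 × 0.355 × 19.8 × 4.3² = 64.98 kN/m.

65.0 kN/m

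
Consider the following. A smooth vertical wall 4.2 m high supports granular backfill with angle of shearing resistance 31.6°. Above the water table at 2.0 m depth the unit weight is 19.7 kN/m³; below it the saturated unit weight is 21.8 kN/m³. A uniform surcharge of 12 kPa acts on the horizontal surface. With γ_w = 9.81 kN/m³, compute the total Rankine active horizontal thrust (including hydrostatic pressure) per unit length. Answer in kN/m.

K_a = tan²(45° − φ/2) = 0.3123.
γ' = 21.8 − 9.81 = 11.99 kN/m³. h₂ = H − d_w = 2.2 m.
σ'_h: at surface K_a·q = 3.748; at WT K_a(q+γd_w) = 16.05; at base K_a(q+γd_w+γ'h₂) = 24.29 kPa.
P₁ = ½(3.748+16.05)×2.0 = 19.80; P₂ = ½(16.05+24.29)×2.2 = 44.38; P_w = ½γ_w h₂² = 23.74.
Total = 19.80+44.38+23.74 = 87.93 kN/m.

87.9 kN/m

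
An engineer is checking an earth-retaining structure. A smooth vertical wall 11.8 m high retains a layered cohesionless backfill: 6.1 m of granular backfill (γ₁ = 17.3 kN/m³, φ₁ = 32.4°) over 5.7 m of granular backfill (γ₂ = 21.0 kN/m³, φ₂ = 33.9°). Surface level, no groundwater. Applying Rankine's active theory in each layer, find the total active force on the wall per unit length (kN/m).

K_a1 = tan²(45°−32.4°/2) = 0.3022; K_a2 = tan²(45°−33.9°/2) = 0.2839.
Layer 1: σ at base = K_a1 γ₁ h₁ = 31.89 kPa; P₁ = ½×31.89×6.1 = 97.28.
Layer 2: σ_v at top = γ₁h₁ = 105.5; σ_h top = K_a2×105.5 = 29.96; σ_h base = K_a2×(105.5+21.0×5.7) = 63.94.
P₂ = ½(29.96+63.94)×5.7 = 267.6. Total P_a = 97.28+267.6 = 364.9 kN/m.

365 kN/m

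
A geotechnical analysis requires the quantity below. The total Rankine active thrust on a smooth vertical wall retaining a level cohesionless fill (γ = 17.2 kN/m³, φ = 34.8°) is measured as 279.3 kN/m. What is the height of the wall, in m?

10.9 m

K_a = 0.2733. P_a = ½ K_a γ H² ⇒ H = √(2P_a/(K_a γ)).
H = √(2×279.3/(0.2733×17.2)) = 10.90 m.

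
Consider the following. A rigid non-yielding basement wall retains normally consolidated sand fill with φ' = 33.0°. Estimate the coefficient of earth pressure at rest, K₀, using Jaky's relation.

K₀ = 1 − sin φ' = 1 − sin 33.0° = 0.4554.

0.455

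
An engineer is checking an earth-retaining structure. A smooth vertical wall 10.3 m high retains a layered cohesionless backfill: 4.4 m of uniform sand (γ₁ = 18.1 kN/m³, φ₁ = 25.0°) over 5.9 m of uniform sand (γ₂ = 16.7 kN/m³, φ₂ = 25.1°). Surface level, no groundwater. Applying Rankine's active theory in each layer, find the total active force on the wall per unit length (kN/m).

379 kN/m

K_a1 = tan²(45°−25.0°/2) = 0.4059; K_a2 = tan²(45°−25.1°/2) = 0.4043.
Layer 1: σ at base = K_a1 γ₁ h₁ = 32.32 kPa; P₁ = ½×32.32×4.4 = 71.11.
Layer 2: σ_v at top = γ₁h₁ = 79.64; σ_h top = K_a2×79.64 = 32.20; σ_h base = K_a2×(79.64+16.7×5.9) = 72.03.
P₂ = ½(32.20+72.03)×5.9 = 307.5. Total P_a = 71.11+307.5 = 378.6 kN/m.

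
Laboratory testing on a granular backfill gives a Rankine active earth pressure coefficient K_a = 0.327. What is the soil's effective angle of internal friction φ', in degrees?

K_a = tan²(45° − φ/2) ⇒ 45° − φ/2 = arctan(√0.327) = 29.76°.
φ = 2(45° − 29.76°) = 30.47°.

30.5°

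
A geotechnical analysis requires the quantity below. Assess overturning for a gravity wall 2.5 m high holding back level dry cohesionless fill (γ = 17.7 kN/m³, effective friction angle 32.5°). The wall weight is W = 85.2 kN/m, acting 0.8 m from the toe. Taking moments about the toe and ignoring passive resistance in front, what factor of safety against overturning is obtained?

K_a = tan²(45° − 32.5°/2) = 0.3010.
P_a = ½K_aγH² = 0.5×0.3010×17.7×2.5² = 16.65 kN/m, acting at H/3 = 0.8333 m above the base.
Overturning moment M_o = P_a × H/3 = 16.65 × 0.8333 = 13.87.
Resisting moment M_r = W × 0.8 = 85.2 × 0.8 = 68.16.
FS_overturning = M_r/M_o = 68.16/13.87 = 4.913.

4.91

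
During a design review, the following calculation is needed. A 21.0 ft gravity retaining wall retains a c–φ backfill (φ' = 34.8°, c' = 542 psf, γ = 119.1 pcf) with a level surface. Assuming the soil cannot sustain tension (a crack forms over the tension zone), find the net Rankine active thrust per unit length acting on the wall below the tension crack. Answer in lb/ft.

K_a = 0.2733; √K_a = 0.5228.
Tension-crack depth z_c = 2c/(γ√K_a) = 2×542/(119.1×0.5228) = 17.41 ft.
σ_a at base = K_a γ H − 2c√K_a = 0.2733×119.1×21.0 − 2×542×0.5228 = 116.9 psf.
P_a = ½ × 116.9 × (H − z_c) = 0.5×116.9×3.590 = 209.8 lb/ft.

210 lb/ft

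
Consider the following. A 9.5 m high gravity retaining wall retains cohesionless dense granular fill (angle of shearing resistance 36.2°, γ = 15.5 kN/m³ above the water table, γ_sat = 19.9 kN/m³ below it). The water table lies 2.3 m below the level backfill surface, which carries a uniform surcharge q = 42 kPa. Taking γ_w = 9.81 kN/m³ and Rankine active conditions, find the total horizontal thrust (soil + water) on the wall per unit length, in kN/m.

K_a = tan²(45° − φ/2) = 0.2574.
γ' = 19.9 − 9.81 = 10.09 kN/m³. h₂ = H − d_w = 7.2 m.
σ'_h: at surface K_a·q = 10.81; at WT K_a(q+γd_w) = 19.99; at base K_a(q+γd_w+γ'h₂) = 38.68 kPa.
P₁ = ½(10.81+19.99)×2.3 = 35.42; P₂ = ½(19.99+38.68)×7.2 = 211.2; P_w = ½γ_w h₂² = 254.3.
Total = 35.42+211.2+254.3 = 500.9 kN/m.

501 kN/m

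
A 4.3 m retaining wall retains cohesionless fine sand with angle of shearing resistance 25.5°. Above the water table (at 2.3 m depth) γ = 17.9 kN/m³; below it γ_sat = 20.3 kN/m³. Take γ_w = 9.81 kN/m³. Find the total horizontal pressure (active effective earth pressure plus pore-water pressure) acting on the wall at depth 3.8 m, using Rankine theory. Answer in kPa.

K_a = (1 − sin φ)/(1 + sin φ) = 0.3981.
γ' = 20.3 − 9.81 = 10.49 kN/m³.
Effective vertical stress at 3.8 m: σ'_v = 17.9×2.3 + 10.49×1.50 = 56.90 kPa.
σ'_h = K_a σ'_v = 0.3981 × 56.90 = 22.65 kPa; u = γ_w × 1.50 = 14.71 kPa.
Total σ_h = 22.65 + 14.71 = 37.37 kPa.

37.4 kPa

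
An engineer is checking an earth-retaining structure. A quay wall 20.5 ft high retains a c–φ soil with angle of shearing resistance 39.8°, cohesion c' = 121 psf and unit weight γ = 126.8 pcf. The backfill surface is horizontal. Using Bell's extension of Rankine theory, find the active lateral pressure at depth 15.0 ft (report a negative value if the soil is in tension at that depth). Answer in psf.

K_a = (1 − sin φ)/(1 + sin φ) = 0.2194.
σ_a = K_a γ z − 2c√K_a = 0.2194×126.8×15.0 − 2×121×0.4684 = 304.0 psf.

304 psf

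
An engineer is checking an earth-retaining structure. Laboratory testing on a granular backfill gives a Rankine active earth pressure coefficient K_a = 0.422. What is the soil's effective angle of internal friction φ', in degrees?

K_a = tan²(45° − φ/2) ⇒ 45° − φ/2 = arctan(√0.422) = 33.01°.
φ = 2(45° − 33.01°) = 23.98°.

24.0°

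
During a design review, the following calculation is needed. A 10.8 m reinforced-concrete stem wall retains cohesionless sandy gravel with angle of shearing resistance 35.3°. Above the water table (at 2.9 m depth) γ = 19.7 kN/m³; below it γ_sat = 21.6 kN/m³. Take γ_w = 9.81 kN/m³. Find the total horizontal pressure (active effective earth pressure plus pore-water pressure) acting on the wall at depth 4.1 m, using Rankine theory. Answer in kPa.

K_a = (1 − sin φ)/(1 + sin φ) = 0.2675.
γ' = 21.6 − 9.81 = 11.79 kN/m³.
Effective vertical stress at 4.1 m: σ'_v = 19.7×2.9 + 11.79×1.20 = 71.28 kPa.
σ'_h = K_a σ'_v = 0.2675 × 71.28 = 19.07 kPa; u = γ_w × 1.20 = 11.77 kPa.
Total σ_h = 19.07 + 11.77 = 30.84 kPa.

30.8 kPa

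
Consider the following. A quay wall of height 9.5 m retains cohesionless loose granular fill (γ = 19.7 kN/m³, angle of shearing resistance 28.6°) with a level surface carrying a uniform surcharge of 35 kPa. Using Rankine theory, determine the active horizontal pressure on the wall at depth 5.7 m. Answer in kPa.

51.9 kPa

K_a = (1 − sin φ)/(1 + sin φ) = 0.3525.
σ_v = γz + q = 19.7 × 5.7 + 35 = 147.3 kPa.
σ_h = K_a σ_v = 0.3525 × 147.3 = 51.93 kPa.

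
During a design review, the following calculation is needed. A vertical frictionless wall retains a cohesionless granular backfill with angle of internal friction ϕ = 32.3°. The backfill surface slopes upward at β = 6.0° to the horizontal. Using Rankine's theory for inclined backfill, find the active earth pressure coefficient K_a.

K_a = cos β · (cos β − √(cos²β − cos²φ)) / (cos β + √(cos²β − cos²φ)).
cos β = 0.9945, cos φ = 0.8453, √(cos²β − cos²φ) = 0.5240.
K_a = 0.9945 × (0.9945 − 0.5240)/(0.9945 + 0.5240) = 0.3081.

0.308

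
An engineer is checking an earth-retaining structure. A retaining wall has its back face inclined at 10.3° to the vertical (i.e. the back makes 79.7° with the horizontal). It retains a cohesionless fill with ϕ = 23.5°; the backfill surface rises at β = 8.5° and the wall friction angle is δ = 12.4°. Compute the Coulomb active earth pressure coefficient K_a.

0.537

K_a = sin²(α+φ) / [sin²α · sin(α−δ) · (1 + √{sin(φ+δ)sin(φ−β) / (sin(α−δ)sin(α+β))})²].
With α = 79.7°, φ = 23.5°, δ = 12.4°, β = 8.5°: K_a = 0.5371.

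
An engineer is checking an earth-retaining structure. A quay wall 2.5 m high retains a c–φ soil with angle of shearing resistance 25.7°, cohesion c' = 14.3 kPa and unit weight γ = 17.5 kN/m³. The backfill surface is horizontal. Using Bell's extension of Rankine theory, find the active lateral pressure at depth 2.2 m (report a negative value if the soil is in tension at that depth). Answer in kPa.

K_a = (1 − sin φ)/(1 + sin φ) = 0.3950.
σ_a = K_a γ z − 2c√K_a = 0.3950×17.5×2.2 − 2×14.3×0.6285 = -2.767 kPa.

-2.77 kPa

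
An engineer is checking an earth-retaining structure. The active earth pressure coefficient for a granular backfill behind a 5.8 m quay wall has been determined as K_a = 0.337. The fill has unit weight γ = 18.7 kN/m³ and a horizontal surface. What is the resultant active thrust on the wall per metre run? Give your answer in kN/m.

106 kN/m

P = ½ K_a γ H² = 0.5 × 0.337 × 18.7 × 5.8² = 106.0 kN/m.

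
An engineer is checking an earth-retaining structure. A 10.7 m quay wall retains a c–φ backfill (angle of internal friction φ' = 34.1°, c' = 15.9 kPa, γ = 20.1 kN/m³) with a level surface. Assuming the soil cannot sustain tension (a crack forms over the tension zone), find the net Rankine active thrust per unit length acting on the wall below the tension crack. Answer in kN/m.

169 kN/m

K_a = 0.2815; √K_a = 0.5306.
Tension-crack depth z_c = 2c/(γ√K_a) = 2×15.9/(20.1×0.5306) = 2.982 m.
σ_a at base = K_a γ H − 2c√K_a = 0.2815×20.1×10.7 − 2×15.9×0.5306 = 43.68 kPa.
P_a = ½ × 43.68 × (H − z_c) = 0.5×43.68×7.718 = 168.5 kN/m.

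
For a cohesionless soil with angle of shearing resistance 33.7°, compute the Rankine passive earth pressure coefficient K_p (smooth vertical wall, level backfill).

K_p = (1 + sin φ)/(1 − sin φ) = tan²(45° + 33.7°/2) = 3.493.

3.49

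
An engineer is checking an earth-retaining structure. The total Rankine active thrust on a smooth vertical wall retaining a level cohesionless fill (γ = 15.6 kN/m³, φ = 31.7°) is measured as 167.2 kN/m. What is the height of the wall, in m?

K_a = 0.3111. P_a = ½ K_a γ H² ⇒ H = √(2P_a/(K_a γ)).
H = √(2×167.2/(0.3111×15.6)) = 8.301 m.

8.30 m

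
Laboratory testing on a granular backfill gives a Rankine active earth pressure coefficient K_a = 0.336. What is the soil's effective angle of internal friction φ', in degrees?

29.8°

K_a = tan²(45° − φ/2) ⇒ 45° − φ/2 = arctan(√0.336) = 30.10°.
φ = 2(45° − 30.10°) = 29.80°.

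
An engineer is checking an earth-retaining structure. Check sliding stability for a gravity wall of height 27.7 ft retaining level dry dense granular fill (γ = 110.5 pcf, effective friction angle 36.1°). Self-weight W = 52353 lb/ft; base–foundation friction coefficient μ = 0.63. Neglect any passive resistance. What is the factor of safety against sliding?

K_a = tan²(45° − 36.1°/2) = 0.2585.
P_a = ½K_aγH² = 0.5×0.2585×110.5×27.7² = 10960 lb/ft, acting at H/3 = 9.233 ft above the base.
FS_sliding = μW / P_a = 0.63×52353 / 10960 = 3.010.

3.01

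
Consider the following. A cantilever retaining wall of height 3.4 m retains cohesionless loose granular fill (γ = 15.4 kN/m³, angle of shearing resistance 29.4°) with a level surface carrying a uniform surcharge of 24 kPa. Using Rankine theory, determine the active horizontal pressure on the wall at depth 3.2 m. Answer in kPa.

25.0 kPa

K_a = (1 − sin φ)/(1 + sin φ) = 0.3415.
σ_v = γz + q = 15.4 × 3.2 + 24 = 73.28 kPa.
σ_h = K_a σ_v = 0.3415 × 73.28 = 25.02 kPa.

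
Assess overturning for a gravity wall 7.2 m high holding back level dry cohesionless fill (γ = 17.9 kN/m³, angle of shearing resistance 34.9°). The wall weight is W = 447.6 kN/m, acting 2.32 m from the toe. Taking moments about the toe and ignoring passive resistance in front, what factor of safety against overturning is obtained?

K_a = tan²(45° − 34.9°/2) = 0.2721.
P_a = ½K_aγH² = 0.5×0.2721×17.9×7.2² = 126.3 kN/m, acting at H/3 = 2.400 m above the base.
Overturning moment M_o = P_a × H/3 = 126.3 × 2.400 = 303.0.
Resisting moment M_r = W × 2.32 = 447.6 × 2.32 = 1038.
FS_overturning = M_r/M_o = 1038/303.0 = 3.427.

3.43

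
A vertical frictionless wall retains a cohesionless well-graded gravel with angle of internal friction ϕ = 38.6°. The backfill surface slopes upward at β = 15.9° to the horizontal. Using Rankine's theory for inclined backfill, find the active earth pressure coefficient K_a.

K_a = cos β · (cos β − √(cos²β − cos²φ)) / (cos β + √(cos²β − cos²φ)).
cos β = 0.9617, cos φ = 0.7815, √(cos²β − cos²φ) = 0.5605.
K_a = 0.9617 × (0.9617 − 0.5605)/(0.9617 + 0.5605) = 0.2535.

0.253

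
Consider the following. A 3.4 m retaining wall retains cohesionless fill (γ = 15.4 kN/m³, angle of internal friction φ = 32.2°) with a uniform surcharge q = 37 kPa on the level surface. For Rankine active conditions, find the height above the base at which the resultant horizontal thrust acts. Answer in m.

1.47 m

K_a = 0.3047.
Triangular part P₁ = ½K_aγH² = 27.13 at H/3 = 1.133 m; rectangular part P₂ = K_a q H = 38.34 at H/2 = 1.700 m.
ȳ = (P₁·1.133 + P₂·1.700)/(P₁+P₂) = 1.465 m.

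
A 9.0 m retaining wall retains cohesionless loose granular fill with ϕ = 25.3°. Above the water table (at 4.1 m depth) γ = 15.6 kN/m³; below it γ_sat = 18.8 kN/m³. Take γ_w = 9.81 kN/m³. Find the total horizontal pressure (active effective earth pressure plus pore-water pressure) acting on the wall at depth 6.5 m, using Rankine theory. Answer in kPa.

57.9 kPa

K_a = (1 − sin φ)/(1 + sin φ) = 0.4012.
γ' = 18.8 − 9.81 = 8.990 kN/m³.
Effective vertical stress at 6.5 m: σ'_v = 15.6×4.1 + 8.990×2.40 = 85.54 kPa.
σ'_h = K_a σ'_v = 0.4012 × 85.54 = 34.32 kPa; u = γ_w × 2.40 = 23.54 kPa.
Total σ_h = 34.32 + 23.54 = 57.86 kPa.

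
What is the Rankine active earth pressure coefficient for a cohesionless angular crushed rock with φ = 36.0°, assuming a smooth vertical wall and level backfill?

0.260

K_a = (1 − sin φ)/(1 + sin φ) = (1 − sin 36.0°)/(1 + sin 36.0°) = 0.2596.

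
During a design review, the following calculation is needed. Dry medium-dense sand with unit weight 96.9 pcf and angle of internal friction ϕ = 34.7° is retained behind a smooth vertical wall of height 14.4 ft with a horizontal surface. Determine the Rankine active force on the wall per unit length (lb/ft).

K_a = tan²(45° − φ/2) = 0.2745.
P_a = ½ K_a γ H² = 0.5 × 0.2745 × 96.9 × 14.4² = 2757 lb/ft.

2760 lb/ft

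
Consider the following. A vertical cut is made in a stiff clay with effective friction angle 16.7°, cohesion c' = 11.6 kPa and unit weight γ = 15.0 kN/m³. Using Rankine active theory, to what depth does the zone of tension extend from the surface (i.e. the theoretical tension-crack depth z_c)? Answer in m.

K_a = tan²(45° − 16.7°/2) = 0.5536; √K_a = 0.7440.
The active pressure is zero where K_a γ z = 2c√K_a, so z_c = 2c/(γ√K_a) = 2×11.6/(15.0×0.7440) = 2.079 m.

2.08 m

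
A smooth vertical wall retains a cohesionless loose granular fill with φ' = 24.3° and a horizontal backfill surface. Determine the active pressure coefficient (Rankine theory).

K_a = tan²(45° − φ/2) = tan²(32.85°) = 0.4169.

0.417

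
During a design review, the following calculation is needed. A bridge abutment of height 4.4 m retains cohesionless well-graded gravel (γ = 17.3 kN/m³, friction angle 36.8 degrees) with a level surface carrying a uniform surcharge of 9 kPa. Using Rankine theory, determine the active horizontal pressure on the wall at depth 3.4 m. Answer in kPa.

17.0 kPa

K_a = (1 − sin φ)/(1 + sin φ) = 0.2508.
σ_v = γz + q = 17.3 × 3.4 + 9 = 67.82 kPa.
σ_h = K_a σ_v = 0.2508 × 67.82 = 17.01 kPa.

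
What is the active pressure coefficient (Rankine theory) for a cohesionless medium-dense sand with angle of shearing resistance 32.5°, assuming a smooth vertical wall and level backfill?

0.301

K_a = (1 − sin φ)/(1 + sin φ) = (1 − sin 32.5°)/(1 + sin 32.5°) = 0.3010.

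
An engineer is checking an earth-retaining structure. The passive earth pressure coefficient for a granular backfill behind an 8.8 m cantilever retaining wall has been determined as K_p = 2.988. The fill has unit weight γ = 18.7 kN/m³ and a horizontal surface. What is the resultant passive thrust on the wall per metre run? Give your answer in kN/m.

P = ½ K_p γ H² = 0.5 × 2.988 × 18.7 × 8.8² = 2164 kN/m.

2160 kN/m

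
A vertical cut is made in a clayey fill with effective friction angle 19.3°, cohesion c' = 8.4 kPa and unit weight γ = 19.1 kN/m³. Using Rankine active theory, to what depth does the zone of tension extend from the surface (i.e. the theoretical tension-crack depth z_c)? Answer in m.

K_a = tan²(45° − 19.3°/2) = 0.5032; √K_a = 0.7094.
The active pressure is zero where K_a γ z = 2c√K_a, so z_c = 2c/(γ√K_a) = 2×8.4/(19.1×0.7094) = 1.240 m.

1.24 m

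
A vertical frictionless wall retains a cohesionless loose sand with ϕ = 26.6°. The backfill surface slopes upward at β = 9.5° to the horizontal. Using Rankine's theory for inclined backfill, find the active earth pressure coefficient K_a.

K_a = cos β · (cos β − √(cos²β − cos²φ)) / (cos β + √(cos²β − cos²φ)).
cos β = 0.9863, cos φ = 0.8942, √(cos²β − cos²φ) = 0.4162.
K_a = 0.9863 × (0.9863 − 0.4162)/(0.9863 + 0.4162) = 0.4009.

0.401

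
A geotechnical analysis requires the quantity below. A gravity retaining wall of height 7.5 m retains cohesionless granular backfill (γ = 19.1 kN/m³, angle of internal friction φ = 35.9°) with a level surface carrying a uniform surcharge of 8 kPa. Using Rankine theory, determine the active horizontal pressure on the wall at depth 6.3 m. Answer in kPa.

33.5 kPa

K_a = (1 − sin φ)/(1 + sin φ) = 0.2607.
σ_v = γz + q = 19.1 × 6.3 + 8 = 128.3 kPa.
σ_h = K_a σ_v = 0.2607 × 128.3 = 33.46 kPa.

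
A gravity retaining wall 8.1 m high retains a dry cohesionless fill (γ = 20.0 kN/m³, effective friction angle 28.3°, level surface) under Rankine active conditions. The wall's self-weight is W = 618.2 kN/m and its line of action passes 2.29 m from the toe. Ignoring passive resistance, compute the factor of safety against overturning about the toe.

2.24

K_a = tan²(45° − 28.3°/2) = 0.3568.
P_a = ½K_aγH² = 0.5×0.3568×20.0×8.1² = 234.1 kN/m, acting at H/3 = 2.700 m above the base.
Overturning moment M_o = P_a × H/3 = 234.1 × 2.700 = 632.0.
Resisting moment M_r = W × 2.29 = 618.2 × 2.29 = 1416.
FS_overturning = M_r/M_o = 1416/632.0 = 2.240.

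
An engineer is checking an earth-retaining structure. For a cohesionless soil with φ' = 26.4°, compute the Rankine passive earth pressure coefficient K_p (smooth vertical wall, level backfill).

K_p = (1 + sin φ)/(1 − sin φ) = tan²(45° + 26.4°/2) = 2.601.

2.60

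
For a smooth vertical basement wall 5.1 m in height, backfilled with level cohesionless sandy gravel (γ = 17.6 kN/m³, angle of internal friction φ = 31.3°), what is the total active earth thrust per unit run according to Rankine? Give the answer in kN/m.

72.4 kN/m

K_a = tan²(45° − φ/2) = 0.3162.
P_a = ½ K_a γ H² = 0.5 × 0.3162 × 17.6 × 5.1² = 72.38 kN/m.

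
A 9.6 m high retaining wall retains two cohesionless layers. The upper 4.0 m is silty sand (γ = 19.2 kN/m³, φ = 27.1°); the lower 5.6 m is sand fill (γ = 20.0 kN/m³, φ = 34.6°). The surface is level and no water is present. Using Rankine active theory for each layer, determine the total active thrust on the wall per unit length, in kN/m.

K_a1 = tan²(45°−27.1°/2) = 0.3741; K_a2 = tan²(45°−34.6°/2) = 0.2756.
Layer 1: σ at base = K_a1 γ₁ h₁ = 28.73 kPa; P₁ = ½×28.73×4.0 = 57.45.
Layer 2: σ_v at top = γ₁h₁ = 76.80; σ_h top = K_a2×76.80 = 21.17; σ_h base = K_a2×(76.80+20.0×5.6) = 52.04.
P₂ = ½(21.17+52.04)×5.6 = 205.0. Total P_a = 57.45+205.0 = 262.4 kN/m.

262 kN/m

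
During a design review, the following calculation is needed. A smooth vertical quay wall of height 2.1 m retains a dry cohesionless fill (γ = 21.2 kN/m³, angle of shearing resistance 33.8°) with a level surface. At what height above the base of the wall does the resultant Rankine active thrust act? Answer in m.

0.700 m

K_a = 0.2851.
The pressure distribution is triangular, so the resultant acts at H/3 above the base = 2.1/3 = 0.7000 m.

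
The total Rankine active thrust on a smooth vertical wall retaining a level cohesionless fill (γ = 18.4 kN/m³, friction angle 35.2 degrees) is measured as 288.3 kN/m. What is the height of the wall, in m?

10.8 m

K_a = 0.2687. P_a = ½ K_a γ H² ⇒ H = √(2P_a/(K_a γ)).
H = √(2×288.3/(0.2687×18.4)) = 10.80 m.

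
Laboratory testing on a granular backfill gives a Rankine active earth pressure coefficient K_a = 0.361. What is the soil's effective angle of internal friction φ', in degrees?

K_a = tan²(45° − φ/2) ⇒ 45° − φ/2 = arctan(√0.361) = 31.00°.
φ = 2(45° − 31.00°) = 28.00°.

28.0°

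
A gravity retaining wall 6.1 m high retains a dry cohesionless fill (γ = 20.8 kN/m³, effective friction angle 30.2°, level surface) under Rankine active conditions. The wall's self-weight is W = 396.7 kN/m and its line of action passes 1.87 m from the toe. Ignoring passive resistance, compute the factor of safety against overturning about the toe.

2.85

K_a = tan²(45° − 30.2°/2) = 0.3307.
P_a = ½K_aγH² = 0.5×0.3307×20.8×6.1² = 128.0 kN/m, acting at H/3 = 2.033 m above the base.
Overturning moment M_o = P_a × H/3 = 128.0 × 2.033 = 260.2.
Resisting moment M_r = W × 1.87 = 396.7 × 1.87 = 741.8.
FS_overturning = M_r/M_o = 741.8/260.2 = 2.851.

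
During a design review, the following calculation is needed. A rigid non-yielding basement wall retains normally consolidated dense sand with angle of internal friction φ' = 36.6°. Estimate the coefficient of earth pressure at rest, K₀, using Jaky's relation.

0.404

K₀ = 1 − sin φ' = 1 − sin 36.6° = 0.4038.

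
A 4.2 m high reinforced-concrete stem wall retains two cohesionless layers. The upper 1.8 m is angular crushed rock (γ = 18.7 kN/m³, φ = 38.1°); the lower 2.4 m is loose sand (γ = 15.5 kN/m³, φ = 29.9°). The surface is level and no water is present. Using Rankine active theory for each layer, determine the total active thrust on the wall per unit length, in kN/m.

K_a1 = tan²(45°−38.1°/2) = 0.2368; K_a2 = tan²(45°−29.9°/2) = 0.3347.
Layer 1: σ at base = K_a1 γ₁ h₁ = 7.972 kPa; P₁ = ½×7.972×1.8 = 7.175.
Layer 2: σ_v at top = γ₁h₁ = 33.66; σ_h top = K_a2×33.66 = 11.27; σ_h base = K_a2×(33.66+15.5×2.4) = 23.72.
P₂ = ½(11.27+23.72)×2.4 = 41.98. Total P_a = 7.175+41.98 = 49.15 kN/m.

49.2 kN/m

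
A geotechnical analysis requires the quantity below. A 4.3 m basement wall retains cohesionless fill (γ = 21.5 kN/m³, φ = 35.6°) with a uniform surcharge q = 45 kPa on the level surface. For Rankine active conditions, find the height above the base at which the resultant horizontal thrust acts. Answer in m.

1.79 m

K_a = 0.2641.
Triangular part P₁ = ½K_aγH² = 52.50 at H/3 = 1.433 m; rectangular part P₂ = K_a q H = 51.11 at H/2 = 2.150 m.
ȳ = (P₁·1.433 + P₂·2.150)/(P₁+P₂) = 1.787 m.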